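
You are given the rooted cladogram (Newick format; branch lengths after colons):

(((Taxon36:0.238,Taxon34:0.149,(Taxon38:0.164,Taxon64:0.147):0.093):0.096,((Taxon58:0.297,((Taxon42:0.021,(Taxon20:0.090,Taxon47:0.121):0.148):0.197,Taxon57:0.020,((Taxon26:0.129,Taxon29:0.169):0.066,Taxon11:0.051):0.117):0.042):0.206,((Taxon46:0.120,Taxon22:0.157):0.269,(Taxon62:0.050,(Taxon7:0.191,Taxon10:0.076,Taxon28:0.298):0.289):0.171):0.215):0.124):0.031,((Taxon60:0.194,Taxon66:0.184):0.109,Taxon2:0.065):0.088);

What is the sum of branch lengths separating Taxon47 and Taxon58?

0.805

The path runs Taxon47 → … → MRCA → … → Taxon58; the MRCA is the node subtending (Taxon58,((Taxon42,(Taxon20,Taxon47)),Taxon57,((Taxon26,Taxon29),Taxon11))).
Branch lengths along that path: 0.121 + 0.148 + 0.197 + 0.042 + 0.297 = 0.805.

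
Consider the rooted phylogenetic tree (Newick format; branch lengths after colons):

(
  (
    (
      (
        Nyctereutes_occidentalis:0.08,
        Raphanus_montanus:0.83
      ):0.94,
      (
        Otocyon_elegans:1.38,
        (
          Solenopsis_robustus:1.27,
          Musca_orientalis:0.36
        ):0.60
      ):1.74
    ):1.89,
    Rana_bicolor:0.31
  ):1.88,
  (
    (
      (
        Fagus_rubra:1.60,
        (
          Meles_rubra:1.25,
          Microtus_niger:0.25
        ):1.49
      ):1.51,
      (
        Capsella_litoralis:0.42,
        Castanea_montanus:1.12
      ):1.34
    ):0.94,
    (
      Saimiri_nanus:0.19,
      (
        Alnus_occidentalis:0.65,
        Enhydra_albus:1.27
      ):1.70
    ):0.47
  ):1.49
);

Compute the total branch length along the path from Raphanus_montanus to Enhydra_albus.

The path runs Raphanus_montanus → … → MRCA → … → Enhydra_albus; the MRCA is the root of the tree.
Branch lengths along that path: 0.83 + 0.94 + 1.89 + 1.88 + 1.49 + 0.47 + 1.70 + 1.27 = 10.47.

10.47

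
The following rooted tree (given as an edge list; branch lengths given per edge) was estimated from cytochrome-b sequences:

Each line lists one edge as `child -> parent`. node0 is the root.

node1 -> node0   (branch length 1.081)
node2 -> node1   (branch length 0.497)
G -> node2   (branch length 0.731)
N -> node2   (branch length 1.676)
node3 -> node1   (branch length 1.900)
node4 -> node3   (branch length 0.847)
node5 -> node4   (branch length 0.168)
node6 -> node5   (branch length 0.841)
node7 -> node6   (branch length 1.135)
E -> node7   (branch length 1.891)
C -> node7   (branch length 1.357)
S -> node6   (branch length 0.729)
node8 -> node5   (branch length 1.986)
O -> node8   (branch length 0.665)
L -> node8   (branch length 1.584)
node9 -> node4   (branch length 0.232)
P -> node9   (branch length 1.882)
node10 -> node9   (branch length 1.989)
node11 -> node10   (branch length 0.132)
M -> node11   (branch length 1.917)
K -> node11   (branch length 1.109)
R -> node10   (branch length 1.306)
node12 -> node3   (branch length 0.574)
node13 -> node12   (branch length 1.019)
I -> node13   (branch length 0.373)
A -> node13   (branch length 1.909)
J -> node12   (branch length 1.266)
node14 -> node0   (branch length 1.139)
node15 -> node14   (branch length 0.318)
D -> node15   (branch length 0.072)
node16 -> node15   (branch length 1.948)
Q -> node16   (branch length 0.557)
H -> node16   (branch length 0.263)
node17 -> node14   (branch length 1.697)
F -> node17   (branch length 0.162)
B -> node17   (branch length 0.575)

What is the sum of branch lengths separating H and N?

The path runs H → … → MRCA → … → N; the MRCA is the root of the tree.
Branch lengths along that path: 0.263 + 1.948 + 0.318 + 1.139 + 1.081 + 0.497 + 1.676 = 6.922.

6.922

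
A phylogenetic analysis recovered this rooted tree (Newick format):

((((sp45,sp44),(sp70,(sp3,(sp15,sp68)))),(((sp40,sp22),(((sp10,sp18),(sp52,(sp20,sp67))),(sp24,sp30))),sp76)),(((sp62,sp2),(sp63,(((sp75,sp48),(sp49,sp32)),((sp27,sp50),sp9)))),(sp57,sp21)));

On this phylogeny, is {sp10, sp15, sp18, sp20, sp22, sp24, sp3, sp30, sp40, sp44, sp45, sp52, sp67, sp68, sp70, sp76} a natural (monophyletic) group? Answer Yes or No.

Yes

The most recent common ancestor of these taxa subtends (((sp45,sp44),(sp70,(sp3,(sp15,sp68)))),(((sp40,sp22),(((sp10,sp18),(sp52,(sp20,sp67))),(sp24,sp30))),sp76)).
That clade has exactly 16 tips — every listed taxon and nothing else — so the group is monophyletic.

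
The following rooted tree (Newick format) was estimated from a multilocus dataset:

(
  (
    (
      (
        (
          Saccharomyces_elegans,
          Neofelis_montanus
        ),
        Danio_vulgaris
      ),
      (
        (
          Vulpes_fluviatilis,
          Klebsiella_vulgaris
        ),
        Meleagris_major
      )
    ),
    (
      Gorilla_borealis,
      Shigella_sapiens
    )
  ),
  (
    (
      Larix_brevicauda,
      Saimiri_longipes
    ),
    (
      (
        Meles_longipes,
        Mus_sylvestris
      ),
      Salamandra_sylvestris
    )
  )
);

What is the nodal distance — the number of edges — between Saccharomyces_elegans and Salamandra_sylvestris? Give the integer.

The MRCA of Saccharomyces_elegans and Salamandra_sylvestris is the root of the tree.
From Saccharomyces_elegans up to that node: 5 branches. From Salamandra_sylvestris up to the same node: 3 branches. Total: 5 + 3 = 8.

8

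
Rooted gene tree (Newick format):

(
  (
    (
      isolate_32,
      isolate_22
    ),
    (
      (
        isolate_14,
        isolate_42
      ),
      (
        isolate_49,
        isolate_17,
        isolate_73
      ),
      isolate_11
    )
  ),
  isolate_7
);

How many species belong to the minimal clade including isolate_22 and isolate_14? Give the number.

The MRCA of isolate_22 and isolate_14 is the node subtending ((isolate_32,isolate_22),((isolate_14,isolate_42),(isolate_49,isolate_17,isolate_73),isolate_11)).
That clade contains 8 terminal taxa: isolate_11, isolate_14, isolate_17, isolate_22, isolate_32, isolate_42, isolate_49, isolate_73.

8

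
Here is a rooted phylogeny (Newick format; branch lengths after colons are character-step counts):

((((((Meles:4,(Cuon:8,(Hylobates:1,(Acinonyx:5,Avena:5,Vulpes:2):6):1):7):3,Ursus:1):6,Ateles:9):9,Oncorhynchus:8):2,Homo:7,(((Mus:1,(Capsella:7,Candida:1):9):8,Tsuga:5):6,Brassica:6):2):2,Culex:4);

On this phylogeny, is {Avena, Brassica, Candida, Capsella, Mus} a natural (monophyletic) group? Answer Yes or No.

No

The MRCA of the listed taxa subtends (((((Meles,(Cuon,(Hylobates,(Acinonyx,Avena,Vulpes)))),Ursus),Ateles),Oncorhynchus),Homo,(((Mus,(Capsella,Candida)),Tsuga),Brassica)).
That clade also contains Acinonyx, Ateles, Cuon, Homo, Hylobates, Meles, Oncorhynchus, Tsuga, Ursus, Vulpes, which are not in the proposed group, so the group is not monophyletic.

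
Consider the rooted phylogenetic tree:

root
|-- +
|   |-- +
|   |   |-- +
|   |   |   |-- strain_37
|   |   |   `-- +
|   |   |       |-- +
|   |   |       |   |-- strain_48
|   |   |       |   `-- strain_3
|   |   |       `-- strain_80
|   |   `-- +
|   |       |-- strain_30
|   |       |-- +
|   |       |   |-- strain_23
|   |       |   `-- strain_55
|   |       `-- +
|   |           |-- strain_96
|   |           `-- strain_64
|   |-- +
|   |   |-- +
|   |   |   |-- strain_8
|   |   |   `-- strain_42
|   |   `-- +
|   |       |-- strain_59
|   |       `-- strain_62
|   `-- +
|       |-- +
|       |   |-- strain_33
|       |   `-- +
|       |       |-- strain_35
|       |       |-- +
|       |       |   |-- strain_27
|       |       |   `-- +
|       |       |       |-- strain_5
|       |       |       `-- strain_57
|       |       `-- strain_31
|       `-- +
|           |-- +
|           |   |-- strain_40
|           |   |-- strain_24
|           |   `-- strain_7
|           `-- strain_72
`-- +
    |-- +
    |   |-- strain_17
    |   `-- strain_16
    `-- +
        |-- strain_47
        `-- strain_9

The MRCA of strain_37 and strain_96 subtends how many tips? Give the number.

The MRCA of strain_37 and strain_96 is the node subtending ((strain_37,((strain_48,strain_3),strain_80)),(strain_30,(strain_23,strain_55),(strain_96,strain_64))).
That clade contains 9 terminal taxa: strain_23, strain_3, strain_30, strain_37, strain_48, strain_55, strain_64, strain_80, strain_96.

9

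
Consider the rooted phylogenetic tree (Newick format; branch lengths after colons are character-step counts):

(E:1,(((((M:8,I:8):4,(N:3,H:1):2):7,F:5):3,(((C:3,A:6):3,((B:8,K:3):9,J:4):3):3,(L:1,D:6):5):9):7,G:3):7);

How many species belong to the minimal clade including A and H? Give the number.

12

The MRCA of A and H is the node subtending ((((M,I),(N,H)),F),(((C,A),((B,K),J)),(L,D))).
That clade contains 12 terminal taxa: A, B, C, D, F, H, I, J, K, L, M, N.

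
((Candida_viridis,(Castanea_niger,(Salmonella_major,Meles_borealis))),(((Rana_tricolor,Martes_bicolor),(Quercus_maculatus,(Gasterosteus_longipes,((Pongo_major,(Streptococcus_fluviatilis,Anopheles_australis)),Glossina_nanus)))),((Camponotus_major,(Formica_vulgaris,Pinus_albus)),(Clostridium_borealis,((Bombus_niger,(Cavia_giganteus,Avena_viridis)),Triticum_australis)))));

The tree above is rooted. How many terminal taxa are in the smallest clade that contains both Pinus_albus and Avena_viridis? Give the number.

8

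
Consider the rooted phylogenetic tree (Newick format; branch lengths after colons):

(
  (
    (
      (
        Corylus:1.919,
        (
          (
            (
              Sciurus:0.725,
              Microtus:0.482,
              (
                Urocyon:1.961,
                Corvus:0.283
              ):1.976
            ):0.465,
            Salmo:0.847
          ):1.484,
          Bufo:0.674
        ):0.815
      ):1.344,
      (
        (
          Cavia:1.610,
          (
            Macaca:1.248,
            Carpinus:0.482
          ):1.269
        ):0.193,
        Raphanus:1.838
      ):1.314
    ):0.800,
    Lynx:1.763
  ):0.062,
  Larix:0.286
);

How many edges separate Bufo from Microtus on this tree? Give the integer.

4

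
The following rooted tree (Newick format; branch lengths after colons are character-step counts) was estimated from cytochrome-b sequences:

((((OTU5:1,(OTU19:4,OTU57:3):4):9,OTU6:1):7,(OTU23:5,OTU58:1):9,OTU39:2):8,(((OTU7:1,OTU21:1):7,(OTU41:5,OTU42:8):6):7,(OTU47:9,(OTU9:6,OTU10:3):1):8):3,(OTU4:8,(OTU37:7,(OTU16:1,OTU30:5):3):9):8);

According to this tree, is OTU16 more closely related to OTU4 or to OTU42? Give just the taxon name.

The MRCA of OTU16 and OTU4 subtends (OTU4,(OTU37,(OTU16,OTU30))) (4 taxa).
The MRCA of OTU16 and OTU42 is the root, subtending the entire tree (18 taxa).
The first is nested inside the second, so OTU16 shares a more recent common ancestor with OTU4.

OTU4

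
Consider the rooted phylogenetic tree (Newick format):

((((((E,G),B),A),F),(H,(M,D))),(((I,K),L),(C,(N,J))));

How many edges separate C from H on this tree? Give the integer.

6

The MRCA of C and H is the root of the tree.
From C up to that node: 3 branches. From H up to the same node: 3 branches. Total: 3 + 3 = 6.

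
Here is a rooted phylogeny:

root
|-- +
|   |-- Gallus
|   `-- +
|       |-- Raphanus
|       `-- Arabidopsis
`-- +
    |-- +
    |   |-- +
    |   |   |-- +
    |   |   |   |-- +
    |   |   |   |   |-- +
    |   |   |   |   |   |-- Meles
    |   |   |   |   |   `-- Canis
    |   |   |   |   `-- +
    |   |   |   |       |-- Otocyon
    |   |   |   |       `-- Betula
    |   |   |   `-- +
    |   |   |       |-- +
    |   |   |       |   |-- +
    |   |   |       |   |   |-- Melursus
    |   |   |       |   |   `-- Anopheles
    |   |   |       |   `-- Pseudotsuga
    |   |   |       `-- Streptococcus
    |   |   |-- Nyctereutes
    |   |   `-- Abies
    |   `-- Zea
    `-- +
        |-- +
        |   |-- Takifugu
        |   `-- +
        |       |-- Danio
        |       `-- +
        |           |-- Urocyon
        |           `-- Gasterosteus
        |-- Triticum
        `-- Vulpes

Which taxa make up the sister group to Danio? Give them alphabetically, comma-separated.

Danio attaches to the tree at the node subtending (Danio,(Urocyon,Gasterosteus)).
The other lineage descending from that same node — the sister group — is (Urocyon,Gasterosteus); its 2 tips in alphabetical order are the answer.

Gasterosteus, Urocyon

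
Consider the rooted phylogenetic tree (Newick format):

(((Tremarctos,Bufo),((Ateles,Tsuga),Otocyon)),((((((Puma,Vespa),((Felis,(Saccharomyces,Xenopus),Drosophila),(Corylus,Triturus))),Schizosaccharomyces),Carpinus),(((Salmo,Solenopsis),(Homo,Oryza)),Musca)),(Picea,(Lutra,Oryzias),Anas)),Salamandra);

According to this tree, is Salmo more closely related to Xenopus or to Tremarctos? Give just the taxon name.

Xenopus

The MRCA of Salmo and Xenopus subtends (((((Puma,Vespa),((Felis,(Saccharomyces,Xenopus),Drosophila),(Corylus,Triturus))),Schizosaccharomyces),Carpinus),(((Salmo,Solenopsis),(Homo,Oryza)),Musca)) (15 taxa).
The MRCA of Salmo and Tremarctos is the root, subtending the entire tree (25 taxa).
The first is nested inside the second, so Salmo shares a more recent common ancestor with Xenopus.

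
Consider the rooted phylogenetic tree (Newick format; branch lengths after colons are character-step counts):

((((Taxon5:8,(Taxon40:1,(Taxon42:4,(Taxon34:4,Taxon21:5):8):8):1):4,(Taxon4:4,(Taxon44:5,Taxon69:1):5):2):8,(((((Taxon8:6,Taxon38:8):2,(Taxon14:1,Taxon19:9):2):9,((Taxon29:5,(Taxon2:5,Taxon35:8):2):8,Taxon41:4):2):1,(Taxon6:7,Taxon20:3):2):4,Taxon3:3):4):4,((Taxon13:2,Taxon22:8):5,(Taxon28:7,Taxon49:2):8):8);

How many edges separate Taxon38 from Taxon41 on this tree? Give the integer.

5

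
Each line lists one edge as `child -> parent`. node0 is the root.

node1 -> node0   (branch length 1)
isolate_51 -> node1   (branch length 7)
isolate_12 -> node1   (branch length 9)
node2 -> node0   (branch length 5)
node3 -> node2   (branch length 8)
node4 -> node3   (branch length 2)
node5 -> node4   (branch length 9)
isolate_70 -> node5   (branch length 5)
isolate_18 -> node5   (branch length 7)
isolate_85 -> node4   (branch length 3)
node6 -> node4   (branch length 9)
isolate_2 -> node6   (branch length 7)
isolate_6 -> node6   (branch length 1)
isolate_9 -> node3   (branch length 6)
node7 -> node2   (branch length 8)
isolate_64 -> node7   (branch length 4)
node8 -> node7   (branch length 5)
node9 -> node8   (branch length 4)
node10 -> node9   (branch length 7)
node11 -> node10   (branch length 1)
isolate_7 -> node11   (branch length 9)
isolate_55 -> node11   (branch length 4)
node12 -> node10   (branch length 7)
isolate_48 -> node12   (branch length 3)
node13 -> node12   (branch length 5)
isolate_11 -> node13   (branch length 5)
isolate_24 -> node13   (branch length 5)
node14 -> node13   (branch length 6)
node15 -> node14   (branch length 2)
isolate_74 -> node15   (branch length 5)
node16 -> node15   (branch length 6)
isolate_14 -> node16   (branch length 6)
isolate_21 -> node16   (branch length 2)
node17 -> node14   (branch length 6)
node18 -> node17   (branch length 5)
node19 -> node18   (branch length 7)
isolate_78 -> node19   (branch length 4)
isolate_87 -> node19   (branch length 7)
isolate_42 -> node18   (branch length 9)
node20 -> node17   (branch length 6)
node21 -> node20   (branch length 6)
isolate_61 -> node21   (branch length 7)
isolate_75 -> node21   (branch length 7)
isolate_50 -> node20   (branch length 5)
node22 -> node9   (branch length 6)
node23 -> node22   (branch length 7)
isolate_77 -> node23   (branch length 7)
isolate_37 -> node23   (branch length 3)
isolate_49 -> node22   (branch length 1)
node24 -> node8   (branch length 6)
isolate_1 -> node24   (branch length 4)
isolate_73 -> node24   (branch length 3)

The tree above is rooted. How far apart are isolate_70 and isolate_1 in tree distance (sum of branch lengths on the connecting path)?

The path runs isolate_70 → … → MRCA → … → isolate_1; the MRCA is the node subtending ((((isolate_70,isolate_18),isolate_85,(isolate_2,isolate_6)),isolate_9),(isolate_64,((((isolate_7,isolate_55),(isolate_48,(isolate_11,isolate_24,((isolate_74,(isolate_14,isolate_21)),(((isolate_78,isolate_87),isolate_42),((isolate_61,isolate_75),isolate_50)))))),((isolate_77,isolate_37),isolate_49)),(isolate_1,isolate_73)))).
Branch lengths along that path: 5 + 9 + 2 + 8 + 8 + 5 + 6 + 4 = 47.

47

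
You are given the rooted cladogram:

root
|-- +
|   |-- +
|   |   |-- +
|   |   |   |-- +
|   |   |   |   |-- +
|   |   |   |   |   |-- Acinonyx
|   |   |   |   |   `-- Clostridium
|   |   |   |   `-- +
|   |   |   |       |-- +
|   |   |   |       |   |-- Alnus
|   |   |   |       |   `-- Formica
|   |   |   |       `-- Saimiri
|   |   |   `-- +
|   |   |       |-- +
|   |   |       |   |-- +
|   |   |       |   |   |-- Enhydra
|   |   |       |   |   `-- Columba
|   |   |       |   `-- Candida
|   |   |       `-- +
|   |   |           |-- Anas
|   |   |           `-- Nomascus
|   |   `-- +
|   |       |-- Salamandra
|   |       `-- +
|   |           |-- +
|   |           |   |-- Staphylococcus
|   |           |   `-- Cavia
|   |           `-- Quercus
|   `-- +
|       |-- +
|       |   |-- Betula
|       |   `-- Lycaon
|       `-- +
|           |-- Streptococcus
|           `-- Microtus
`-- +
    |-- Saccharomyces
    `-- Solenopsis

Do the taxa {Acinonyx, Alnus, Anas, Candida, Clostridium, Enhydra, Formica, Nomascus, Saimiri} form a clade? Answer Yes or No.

No

The MRCA of the listed taxa subtends (((Acinonyx,Clostridium),((Alnus,Formica),Saimiri)),(((Enhydra,Columba),Candida),(Anas,Nomascus))).
That clade also contains Columba, which is not in the proposed group, so the group is not monophyletic.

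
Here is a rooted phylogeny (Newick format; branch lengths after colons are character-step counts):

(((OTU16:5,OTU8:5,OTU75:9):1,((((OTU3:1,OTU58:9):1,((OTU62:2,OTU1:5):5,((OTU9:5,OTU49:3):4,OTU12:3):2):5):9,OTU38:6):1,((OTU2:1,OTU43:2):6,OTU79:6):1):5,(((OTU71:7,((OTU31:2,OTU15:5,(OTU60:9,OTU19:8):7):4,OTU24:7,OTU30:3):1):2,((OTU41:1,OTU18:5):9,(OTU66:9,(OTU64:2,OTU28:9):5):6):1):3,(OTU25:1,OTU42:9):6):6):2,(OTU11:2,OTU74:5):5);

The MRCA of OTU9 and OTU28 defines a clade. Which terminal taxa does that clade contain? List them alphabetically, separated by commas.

Tracing OTU9: it sits inside (OTU9,OTU49).
Tracing OTU28: it sits inside (OTU64,OTU28).
The smallest clade enclosing both is ((OTU16,OTU8,OTU75),((((OTU3,OTU58),((OTU62,OTU1),((OTU9,OTU49),OTU12))),OTU38),((OTU2,OTU43),OTU79)),(((OTU71,((OTU31,OTU15,(OTU60,OTU19)),OTU24,OTU30)),((OTU41,OTU18),(OTU66,(OTU64,OTU28)))),(OTU25,OTU42))); the answer is its 28 terminal taxa in alphabetical order.

OTU1, OTU12, OTU15, OTU16, OTU18, OTU19, OTU2, OTU24, OTU25, OTU28, OTU3, OTU30, OTU31, OTU38, OTU41, OTU42, OTU43, OTU49, OTU58, OTU60, OTU62, OTU64, OTU66, OTU71, OTU75, OTU79, OTU8, OTU9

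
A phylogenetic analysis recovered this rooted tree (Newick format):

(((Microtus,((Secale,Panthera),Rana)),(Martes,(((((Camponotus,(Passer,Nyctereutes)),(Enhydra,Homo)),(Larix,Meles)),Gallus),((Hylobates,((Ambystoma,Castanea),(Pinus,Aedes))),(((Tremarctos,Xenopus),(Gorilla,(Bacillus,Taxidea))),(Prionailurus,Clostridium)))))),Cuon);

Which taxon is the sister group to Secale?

Secale attaches to the tree at the node subtending (Secale,Panthera).
The other lineage descending from that same node — the sister group — is the single tip Panthera.

Panthera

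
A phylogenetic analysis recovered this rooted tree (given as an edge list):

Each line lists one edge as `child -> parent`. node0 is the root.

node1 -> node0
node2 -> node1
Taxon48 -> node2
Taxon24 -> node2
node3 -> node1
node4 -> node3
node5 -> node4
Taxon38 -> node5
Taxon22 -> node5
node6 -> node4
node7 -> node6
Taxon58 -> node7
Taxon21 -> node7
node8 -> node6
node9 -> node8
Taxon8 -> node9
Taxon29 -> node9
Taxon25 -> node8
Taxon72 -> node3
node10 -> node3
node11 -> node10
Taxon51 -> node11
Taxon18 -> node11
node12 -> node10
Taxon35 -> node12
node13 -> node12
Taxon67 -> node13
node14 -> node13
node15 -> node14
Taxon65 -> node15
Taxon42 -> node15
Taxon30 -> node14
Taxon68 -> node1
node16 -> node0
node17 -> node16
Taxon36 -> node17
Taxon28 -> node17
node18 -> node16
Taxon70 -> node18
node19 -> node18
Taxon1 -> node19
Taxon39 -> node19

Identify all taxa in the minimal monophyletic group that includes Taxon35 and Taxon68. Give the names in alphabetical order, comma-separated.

Taxon18, Taxon21, Taxon22, Taxon24, Taxon25, Taxon29, Taxon30, Taxon35, Taxon38, Taxon42, Taxon48, Taxon51, Taxon58, Taxon65, Taxon67, Taxon68, Taxon72, Taxon8

Tracing Taxon35: it sits inside (Taxon35,(Taxon67,((Taxon65,Taxon42),Taxon30))).
Tracing Taxon68: it sits inside ((Taxon48,Taxon24),(((Taxon38,Taxon22),((Taxon58,Taxon21),((Taxon8,Taxon29),Taxon25))),Taxon72,((Taxon51,Taxon18),(Taxon35,(Taxon67,((Taxon65,Taxon42),Taxon30))))),Taxon68).
The smallest clade enclosing both is ((Taxon48,Taxon24),(((Taxon38,Taxon22),((Taxon58,Taxon21),((Taxon8,Taxon29),Taxon25))),Taxon72,((Taxon51,Taxon18),(Taxon35,(Taxon67,((Taxon65,Taxon42),Taxon30))))),Taxon68); the answer is its 18 terminal taxa in alphabetical order.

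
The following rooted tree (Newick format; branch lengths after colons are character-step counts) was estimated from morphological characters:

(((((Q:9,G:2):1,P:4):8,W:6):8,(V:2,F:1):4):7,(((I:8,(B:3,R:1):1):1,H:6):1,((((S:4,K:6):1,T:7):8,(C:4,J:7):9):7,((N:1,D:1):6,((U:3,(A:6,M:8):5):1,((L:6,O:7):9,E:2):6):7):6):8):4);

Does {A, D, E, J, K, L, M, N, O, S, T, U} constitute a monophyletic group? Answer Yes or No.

The MRCA of the listed taxa subtends ((((S,K),T),(C,J)),((N,D),((U,(A,M)),((L,O),E)))).
That clade also contains C, which is not in the proposed group, so the group is not monophyletic.

No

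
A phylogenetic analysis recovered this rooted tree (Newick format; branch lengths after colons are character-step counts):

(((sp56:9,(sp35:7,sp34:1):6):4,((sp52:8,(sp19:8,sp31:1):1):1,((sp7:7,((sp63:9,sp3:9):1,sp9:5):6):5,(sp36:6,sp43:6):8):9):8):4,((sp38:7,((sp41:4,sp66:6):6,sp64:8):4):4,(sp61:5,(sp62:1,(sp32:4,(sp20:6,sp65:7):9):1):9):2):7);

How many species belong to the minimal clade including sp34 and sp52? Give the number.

12

The MRCA of sp34 and sp52 is the node subtending ((sp56,(sp35,sp34)),((sp52,(sp19,sp31)),((sp7,((sp63,sp3),sp9)),(sp36,sp43)))).
That clade contains 12 terminal taxa: sp19, sp3, sp31, sp34, sp35, sp36, sp43, sp52, sp56, sp63, sp7, sp9.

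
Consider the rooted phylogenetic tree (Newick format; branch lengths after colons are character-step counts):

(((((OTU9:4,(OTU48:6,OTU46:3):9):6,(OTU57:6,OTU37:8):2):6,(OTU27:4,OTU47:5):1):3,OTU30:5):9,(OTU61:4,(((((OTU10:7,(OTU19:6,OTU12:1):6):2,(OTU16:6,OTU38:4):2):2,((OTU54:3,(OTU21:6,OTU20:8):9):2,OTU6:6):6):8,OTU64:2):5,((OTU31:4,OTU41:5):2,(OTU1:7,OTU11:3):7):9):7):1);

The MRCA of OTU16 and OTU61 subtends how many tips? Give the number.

15

The MRCA of OTU16 and OTU61 is the node subtending (OTU61,(((((OTU10,(OTU19,OTU12)),(OTU16,OTU38)),((OTU54,(OTU21,OTU20)),OTU6)),OTU64),((OTU31,OTU41),(OTU1,OTU11)))).
That clade contains 15 terminal taxa: OTU1, OTU10, OTU11, OTU12, OTU16, OTU19, OTU20, OTU21, OTU31, OTU38, OTU41, OTU54, OTU6, OTU61, OTU64.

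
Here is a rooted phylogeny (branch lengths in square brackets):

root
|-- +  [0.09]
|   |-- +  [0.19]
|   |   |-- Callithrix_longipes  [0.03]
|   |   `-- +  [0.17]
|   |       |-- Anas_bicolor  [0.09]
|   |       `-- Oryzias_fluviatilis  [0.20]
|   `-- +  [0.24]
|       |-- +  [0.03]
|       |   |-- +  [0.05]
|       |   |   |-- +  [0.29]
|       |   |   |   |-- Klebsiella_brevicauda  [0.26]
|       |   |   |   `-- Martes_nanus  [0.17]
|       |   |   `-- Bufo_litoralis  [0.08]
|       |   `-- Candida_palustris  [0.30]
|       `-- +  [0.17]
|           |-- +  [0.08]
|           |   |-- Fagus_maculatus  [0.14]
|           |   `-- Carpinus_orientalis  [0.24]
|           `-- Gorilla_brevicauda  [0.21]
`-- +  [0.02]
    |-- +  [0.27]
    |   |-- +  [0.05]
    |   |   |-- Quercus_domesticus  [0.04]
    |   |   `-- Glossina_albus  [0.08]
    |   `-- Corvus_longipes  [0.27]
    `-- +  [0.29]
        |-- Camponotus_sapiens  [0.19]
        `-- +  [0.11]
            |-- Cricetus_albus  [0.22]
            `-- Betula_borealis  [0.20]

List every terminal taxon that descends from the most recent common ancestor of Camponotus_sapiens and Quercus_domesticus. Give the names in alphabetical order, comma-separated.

Betula_borealis, Camponotus_sapiens, Corvus_longipes, Cricetus_albus, Glossina_albus, Quercus_domesticus

Tracing Camponotus_sapiens: it sits inside (Camponotus_sapiens,(Cricetus_albus,Betula_borealis)).
Tracing Quercus_domesticus: it sits inside (Quercus_domesticus,Glossina_albus).
The smallest clade enclosing both is (((Quercus_domesticus,Glossina_albus),Corvus_longipes),(Camponotus_sapiens,(Cricetus_albus,Betula_borealis))); the answer is its 6 terminal taxa in alphabetical order.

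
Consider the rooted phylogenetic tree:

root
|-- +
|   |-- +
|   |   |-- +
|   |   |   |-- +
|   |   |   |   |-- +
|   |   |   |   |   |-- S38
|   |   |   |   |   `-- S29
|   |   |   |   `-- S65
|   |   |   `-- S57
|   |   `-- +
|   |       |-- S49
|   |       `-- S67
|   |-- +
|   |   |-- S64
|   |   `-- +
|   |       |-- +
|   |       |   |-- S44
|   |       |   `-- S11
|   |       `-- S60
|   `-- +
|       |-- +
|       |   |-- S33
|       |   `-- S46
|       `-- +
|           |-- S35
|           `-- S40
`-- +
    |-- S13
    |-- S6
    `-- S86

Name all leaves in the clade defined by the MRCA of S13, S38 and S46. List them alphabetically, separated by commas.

Tracing S13: it sits inside (S13,S6,S86).
Tracing S38: it sits inside (S38,S29).
Tracing S46: it sits inside (S33,S46).
The smallest clade enclosing all 3 is the whole tree (their MRCA is the root), so the answer is all 17 tips in alphabetical order.

S11, S13, S29, S33, S35, S38, S40, S44, S46, S49, S57, S6, S60, S64, S65, S67, S86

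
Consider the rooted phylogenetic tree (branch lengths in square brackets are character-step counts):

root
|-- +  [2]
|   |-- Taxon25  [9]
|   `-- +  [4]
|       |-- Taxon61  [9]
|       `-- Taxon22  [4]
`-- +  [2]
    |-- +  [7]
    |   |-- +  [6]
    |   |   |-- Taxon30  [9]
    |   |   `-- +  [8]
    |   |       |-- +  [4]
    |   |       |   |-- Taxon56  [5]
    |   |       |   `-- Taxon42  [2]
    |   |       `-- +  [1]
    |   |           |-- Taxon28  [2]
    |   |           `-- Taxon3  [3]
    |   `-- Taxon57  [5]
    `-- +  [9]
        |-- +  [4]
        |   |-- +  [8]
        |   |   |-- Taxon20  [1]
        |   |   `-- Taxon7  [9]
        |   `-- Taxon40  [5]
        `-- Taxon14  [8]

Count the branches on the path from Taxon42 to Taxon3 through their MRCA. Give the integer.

The MRCA of Taxon42 and Taxon3 is the node subtending ((Taxon56,Taxon42),(Taxon28,Taxon3)).
From Taxon42 up to that node: 2 branches. From Taxon3 up to the same node: 2 branches. Total: 2 + 2 = 4.

4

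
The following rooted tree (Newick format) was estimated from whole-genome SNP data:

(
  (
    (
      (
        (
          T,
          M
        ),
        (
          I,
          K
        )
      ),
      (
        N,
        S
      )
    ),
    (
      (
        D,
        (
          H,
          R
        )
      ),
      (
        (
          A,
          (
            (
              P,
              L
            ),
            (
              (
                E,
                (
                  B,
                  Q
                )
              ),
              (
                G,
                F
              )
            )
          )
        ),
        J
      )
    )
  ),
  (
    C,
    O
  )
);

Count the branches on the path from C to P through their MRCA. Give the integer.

9

The MRCA of C and P is the root of the tree.
From C up to that node: 2 branches. From P up to the same node: 7 branches. Total: 2 + 7 = 9.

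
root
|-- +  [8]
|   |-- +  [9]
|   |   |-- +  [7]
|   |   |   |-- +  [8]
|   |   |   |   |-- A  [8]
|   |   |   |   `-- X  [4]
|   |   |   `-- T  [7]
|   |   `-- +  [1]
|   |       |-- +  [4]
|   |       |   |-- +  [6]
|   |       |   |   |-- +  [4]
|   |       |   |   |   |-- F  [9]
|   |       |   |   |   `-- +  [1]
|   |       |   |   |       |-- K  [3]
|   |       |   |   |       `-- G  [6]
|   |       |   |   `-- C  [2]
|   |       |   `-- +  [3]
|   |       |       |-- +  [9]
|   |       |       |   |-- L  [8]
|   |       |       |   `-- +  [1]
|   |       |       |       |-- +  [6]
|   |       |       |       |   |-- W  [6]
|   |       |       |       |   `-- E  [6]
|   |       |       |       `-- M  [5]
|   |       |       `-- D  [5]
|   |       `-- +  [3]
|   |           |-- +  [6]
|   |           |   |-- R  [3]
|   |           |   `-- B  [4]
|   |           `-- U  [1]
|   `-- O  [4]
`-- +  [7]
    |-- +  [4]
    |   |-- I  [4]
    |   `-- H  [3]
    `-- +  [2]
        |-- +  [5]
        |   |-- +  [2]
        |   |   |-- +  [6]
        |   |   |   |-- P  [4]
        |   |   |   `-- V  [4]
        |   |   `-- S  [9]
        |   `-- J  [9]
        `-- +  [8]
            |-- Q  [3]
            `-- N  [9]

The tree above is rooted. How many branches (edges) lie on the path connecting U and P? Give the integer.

11

The MRCA of U and P is the root of the tree.
From U up to that node: 5 branches. From P up to the same node: 6 branches. Total: 5 + 6 = 11.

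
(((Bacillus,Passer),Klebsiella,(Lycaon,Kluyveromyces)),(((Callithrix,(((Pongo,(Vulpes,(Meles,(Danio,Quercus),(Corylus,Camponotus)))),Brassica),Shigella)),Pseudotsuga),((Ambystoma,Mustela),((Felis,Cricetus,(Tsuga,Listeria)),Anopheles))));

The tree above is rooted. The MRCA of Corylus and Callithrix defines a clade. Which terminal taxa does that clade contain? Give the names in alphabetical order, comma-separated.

Tracing Corylus: it sits inside (Corylus,Camponotus).
Tracing Callithrix: it sits inside (Callithrix,(((Pongo,(Vulpes,(Meles,(Danio,Quercus),(Corylus,Camponotus)))),Brassica),Shigella)).
The smallest clade enclosing both is (Callithrix,(((Pongo,(Vulpes,(Meles,(Danio,Quercus),(Corylus,Camponotus)))),Brassica),Shigella)); the answer is its 10 terminal taxa in alphabetical order.

Brassica, Callithrix, Camponotus, Corylus, Danio, Meles, Pongo, Quercus, Shigella, Vulpes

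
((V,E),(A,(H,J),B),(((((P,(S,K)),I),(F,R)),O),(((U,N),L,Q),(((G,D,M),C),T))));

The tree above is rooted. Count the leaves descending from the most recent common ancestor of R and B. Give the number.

The MRCA of R and B is the root, so the clade is the entire tree.
That clade contains 22 terminal taxa: A, B, C, D, E, F, G, H, I, J, K, L, M, N, O, P, Q, R, S, T, U, V.

22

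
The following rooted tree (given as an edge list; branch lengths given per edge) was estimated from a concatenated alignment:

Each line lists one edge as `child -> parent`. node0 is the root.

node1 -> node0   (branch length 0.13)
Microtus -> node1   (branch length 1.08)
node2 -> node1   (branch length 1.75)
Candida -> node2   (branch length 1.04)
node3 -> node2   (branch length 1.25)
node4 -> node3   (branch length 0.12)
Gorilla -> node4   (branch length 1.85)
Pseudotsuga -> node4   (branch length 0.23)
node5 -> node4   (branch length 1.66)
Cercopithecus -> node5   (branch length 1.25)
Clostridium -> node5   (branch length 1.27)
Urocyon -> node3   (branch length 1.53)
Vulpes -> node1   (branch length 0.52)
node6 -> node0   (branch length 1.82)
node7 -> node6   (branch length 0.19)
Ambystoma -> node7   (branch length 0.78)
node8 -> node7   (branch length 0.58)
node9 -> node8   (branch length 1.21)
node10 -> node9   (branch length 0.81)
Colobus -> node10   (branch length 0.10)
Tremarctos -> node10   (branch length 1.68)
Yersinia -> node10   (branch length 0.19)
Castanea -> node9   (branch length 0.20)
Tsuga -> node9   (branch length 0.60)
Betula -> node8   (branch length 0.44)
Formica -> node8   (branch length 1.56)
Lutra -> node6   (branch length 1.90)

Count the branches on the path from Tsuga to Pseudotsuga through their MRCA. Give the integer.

The MRCA of Tsuga and Pseudotsuga is the root of the tree.
From Tsuga up to that node: 5 branches. From Pseudotsuga up to the same node: 5 branches. Total: 5 + 5 = 10.

10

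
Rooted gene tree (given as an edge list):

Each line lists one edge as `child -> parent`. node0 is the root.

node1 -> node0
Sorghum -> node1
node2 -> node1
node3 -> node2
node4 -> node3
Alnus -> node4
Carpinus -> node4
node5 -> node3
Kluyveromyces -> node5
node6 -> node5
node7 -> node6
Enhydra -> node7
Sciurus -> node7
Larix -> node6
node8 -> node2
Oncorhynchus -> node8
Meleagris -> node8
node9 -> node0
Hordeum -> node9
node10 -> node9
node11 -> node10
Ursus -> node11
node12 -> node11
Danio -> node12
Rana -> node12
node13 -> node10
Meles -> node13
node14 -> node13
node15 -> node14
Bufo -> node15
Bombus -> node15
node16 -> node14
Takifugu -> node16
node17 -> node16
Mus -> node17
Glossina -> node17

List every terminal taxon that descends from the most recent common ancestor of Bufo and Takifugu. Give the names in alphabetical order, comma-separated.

Bombus, Bufo, Glossina, Mus, Takifugu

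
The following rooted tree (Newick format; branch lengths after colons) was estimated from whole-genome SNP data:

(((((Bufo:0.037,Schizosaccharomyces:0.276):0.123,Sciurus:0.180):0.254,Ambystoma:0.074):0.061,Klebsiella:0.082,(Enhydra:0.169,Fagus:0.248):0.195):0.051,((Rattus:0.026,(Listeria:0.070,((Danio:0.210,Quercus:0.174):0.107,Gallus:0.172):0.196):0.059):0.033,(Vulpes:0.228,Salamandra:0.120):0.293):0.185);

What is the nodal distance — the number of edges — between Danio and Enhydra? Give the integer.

The MRCA of Danio and Enhydra is the root of the tree.
From Danio up to that node: 6 branches. From Enhydra up to the same node: 3 branches. Total: 6 + 3 = 9.

9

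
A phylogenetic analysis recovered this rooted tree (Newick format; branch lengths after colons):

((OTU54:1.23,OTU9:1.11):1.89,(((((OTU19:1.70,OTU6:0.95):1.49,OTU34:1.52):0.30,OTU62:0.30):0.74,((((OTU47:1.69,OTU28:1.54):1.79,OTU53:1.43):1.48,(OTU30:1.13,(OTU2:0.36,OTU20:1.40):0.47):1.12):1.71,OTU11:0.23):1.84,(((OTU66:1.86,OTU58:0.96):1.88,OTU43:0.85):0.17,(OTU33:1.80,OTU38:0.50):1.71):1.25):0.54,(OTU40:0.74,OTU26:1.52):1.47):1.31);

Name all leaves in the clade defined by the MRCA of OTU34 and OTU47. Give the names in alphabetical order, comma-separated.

Tracing OTU34: it sits inside ((OTU19,OTU6),OTU34).
Tracing OTU47: it sits inside (OTU47,OTU28).
The smallest clade enclosing both is ((((OTU19,OTU6),OTU34),OTU62),((((OTU47,OTU28),OTU53),(OTU30,(OTU2,OTU20))),OTU11),(((OTU66,OTU58),OTU43),(OTU33,OTU38))); the answer is its 16 terminal taxa in alphabetical order.

OTU11, OTU19, OTU2, OTU20, OTU28, OTU30, OTU33, OTU34, OTU38, OTU43, OTU47, OTU53, OTU58, OTU6, OTU62, OTU66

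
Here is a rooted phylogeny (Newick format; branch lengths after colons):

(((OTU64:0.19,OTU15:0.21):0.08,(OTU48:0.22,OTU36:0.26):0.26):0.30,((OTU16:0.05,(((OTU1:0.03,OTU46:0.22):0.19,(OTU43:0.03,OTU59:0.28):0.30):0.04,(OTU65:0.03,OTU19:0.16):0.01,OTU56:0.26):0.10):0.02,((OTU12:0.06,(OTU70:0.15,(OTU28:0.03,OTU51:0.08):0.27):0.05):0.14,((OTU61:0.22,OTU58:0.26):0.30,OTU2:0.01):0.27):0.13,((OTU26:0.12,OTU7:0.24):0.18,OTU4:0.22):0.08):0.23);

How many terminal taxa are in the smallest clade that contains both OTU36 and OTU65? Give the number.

The MRCA of OTU36 and OTU65 is the root, so the clade is the entire tree.
That clade contains 22 terminal taxa: OTU1, OTU12, OTU15, OTU16, OTU19, OTU2, OTU26, OTU28, OTU36, OTU4, OTU43, OTU46, OTU48, OTU51, OTU56, OTU58, OTU59, OTU61, OTU64, OTU65, OTU7, OTU70.

22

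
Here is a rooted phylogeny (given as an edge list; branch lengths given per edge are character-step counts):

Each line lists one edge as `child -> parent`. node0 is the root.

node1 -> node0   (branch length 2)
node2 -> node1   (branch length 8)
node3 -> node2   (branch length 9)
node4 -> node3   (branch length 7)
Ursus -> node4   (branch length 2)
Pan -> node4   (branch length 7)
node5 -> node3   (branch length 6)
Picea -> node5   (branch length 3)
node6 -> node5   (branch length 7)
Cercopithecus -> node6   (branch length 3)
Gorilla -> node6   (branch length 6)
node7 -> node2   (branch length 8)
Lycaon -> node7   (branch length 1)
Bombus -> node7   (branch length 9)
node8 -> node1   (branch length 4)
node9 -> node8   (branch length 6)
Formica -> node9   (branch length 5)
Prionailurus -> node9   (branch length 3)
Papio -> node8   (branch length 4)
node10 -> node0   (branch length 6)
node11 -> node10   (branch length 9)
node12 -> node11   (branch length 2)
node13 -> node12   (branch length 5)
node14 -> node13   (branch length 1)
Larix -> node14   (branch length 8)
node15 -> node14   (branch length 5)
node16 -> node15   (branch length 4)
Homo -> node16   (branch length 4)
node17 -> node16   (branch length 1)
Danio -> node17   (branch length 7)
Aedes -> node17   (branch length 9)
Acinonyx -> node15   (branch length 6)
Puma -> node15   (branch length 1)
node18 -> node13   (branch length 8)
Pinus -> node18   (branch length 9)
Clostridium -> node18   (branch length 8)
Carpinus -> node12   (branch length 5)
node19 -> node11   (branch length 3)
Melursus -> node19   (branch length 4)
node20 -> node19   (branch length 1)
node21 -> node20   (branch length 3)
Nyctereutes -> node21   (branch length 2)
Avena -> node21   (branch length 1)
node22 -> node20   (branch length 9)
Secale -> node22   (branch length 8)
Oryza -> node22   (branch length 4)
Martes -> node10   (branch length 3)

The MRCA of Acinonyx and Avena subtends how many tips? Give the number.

The MRCA of Acinonyx and Avena is the node subtending ((((Larix,((Homo,(Danio,Aedes)),Acinonyx,Puma)),(Pinus,Clostridium)),Carpinus),(Melursus,((Nyctereutes,Avena),(Secale,Oryza)))).
That clade contains 14 terminal taxa: Acinonyx, Aedes, Avena, Carpinus, Clostridium, Danio, Homo, Larix, Melursus, Nyctereutes, Oryza, Pinus, Puma, Secale.

14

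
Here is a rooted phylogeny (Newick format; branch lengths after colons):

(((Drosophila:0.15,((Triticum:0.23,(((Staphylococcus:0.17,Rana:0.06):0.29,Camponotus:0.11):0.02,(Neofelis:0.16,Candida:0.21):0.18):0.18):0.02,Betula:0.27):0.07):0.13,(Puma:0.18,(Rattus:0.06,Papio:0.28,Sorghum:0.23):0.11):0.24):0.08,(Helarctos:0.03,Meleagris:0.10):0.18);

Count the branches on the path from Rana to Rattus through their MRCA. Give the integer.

10

The MRCA of Rana and Rattus is the node subtending ((Drosophila,((Triticum,(((Staphylococcus,Rana),Camponotus),(Neofelis,Candida))),Betula)),(Puma,(Rattus,Papio,Sorghum))).
From Rana up to that node: 7 branches. From Rattus up to the same node: 3 branches. Total: 7 + 3 = 10.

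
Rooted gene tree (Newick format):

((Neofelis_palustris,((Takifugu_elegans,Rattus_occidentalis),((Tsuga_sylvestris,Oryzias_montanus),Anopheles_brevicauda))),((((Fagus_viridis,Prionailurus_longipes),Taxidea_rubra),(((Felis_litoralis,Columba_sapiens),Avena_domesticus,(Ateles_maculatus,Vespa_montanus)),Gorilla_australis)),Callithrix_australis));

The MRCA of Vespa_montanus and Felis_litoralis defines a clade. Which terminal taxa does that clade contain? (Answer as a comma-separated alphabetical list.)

Ateles_maculatus, Avena_domesticus, Columba_sapiens, Felis_litoralis, Vespa_montanus

Tracing Vespa_montanus: it sits inside (Ateles_maculatus,Vespa_montanus).
Tracing Felis_litoralis: it sits inside (Felis_litoralis,Columba_sapiens).
The smallest clade enclosing both is ((Felis_litoralis,Columba_sapiens),Avena_domesticus,(Ateles_maculatus,Vespa_montanus)); the answer is its 5 terminal taxa in alphabetical order.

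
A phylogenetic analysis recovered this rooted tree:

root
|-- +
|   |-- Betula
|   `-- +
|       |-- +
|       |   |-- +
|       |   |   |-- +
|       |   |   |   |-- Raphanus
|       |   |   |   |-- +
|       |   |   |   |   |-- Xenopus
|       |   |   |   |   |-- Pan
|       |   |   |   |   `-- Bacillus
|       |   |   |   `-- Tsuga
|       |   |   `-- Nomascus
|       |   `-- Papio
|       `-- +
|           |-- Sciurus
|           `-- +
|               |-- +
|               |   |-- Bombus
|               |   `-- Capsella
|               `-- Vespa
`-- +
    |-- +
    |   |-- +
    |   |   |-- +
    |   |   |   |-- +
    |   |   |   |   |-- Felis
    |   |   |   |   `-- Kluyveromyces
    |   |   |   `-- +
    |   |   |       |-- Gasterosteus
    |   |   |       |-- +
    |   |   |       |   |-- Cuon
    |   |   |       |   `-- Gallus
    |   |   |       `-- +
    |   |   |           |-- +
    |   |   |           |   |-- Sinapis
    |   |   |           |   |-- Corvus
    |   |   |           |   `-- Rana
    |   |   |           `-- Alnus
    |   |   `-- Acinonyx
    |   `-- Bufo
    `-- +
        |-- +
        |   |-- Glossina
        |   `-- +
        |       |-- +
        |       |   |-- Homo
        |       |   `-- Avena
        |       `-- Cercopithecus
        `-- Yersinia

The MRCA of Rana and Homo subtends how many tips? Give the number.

The MRCA of Rana and Homo is the node subtending (((((Felis,Kluyveromyces),(Gasterosteus,(Cuon,Gallus),((Sinapis,Corvus,Rana),Alnus))),Acinonyx),Bufo),((Glossina,((Homo,Avena),Cercopithecus)),Yersinia)).
That clade contains 16 terminal taxa: Acinonyx, Alnus, Avena, Bufo, Cercopithecus, Corvus, Cuon, Felis, Gallus, Gasterosteus, Glossina, Homo, Kluyveromyces, Rana, Sinapis, Yersinia.

16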